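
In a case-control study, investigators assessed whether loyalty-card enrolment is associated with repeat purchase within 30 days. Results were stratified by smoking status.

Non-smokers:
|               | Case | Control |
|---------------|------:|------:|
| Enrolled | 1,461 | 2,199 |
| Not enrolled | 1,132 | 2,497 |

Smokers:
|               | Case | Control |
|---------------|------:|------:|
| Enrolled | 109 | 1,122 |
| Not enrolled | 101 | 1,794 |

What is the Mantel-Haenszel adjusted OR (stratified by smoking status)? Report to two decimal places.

1.49

OR_MH = Σ(aᵢdᵢ/nᵢ) / Σ(bᵢcᵢ/nᵢ), where nᵢ is the stratum total.
Stratum 1 (Non-smokers): n = 7289; a·d/n = 1461·2497/7289 = 500.4962; b·c/n = 2199·1132/7289 = 341.5102
Stratum 2 (Smokers): n = 3126; a·d/n = 109·1794/3126 = 62.5547; b·c/n = 1122·101/3126 = 36.2514
OR_MH = (500.4962 + 62.5547) / (341.5102 + 36.2514) = 563.0509 / 377.7617 = 1.49049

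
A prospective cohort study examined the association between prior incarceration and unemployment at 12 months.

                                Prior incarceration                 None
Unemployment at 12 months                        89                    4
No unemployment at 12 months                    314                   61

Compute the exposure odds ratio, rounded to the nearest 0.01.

4.32

Reading the table with exposure as columns: a = 89 (Prior incarceration, case), b = 314 (Prior incarceration, non-case), c = 4 (None, case), d = 61.
OR = (a·d)/(b·c) = (89 × 61) / (314 × 4) = 5429 / 1256 = 4.32245
The odds of unemployment at 12 months are about 4.32 times as high in the prior incarceration group.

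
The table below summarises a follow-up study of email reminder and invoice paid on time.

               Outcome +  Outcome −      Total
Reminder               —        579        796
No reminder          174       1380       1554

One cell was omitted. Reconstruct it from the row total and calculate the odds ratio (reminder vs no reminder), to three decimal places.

The missing cell is in the exposed row: 796 − 579 = 217.
So a = 217, b = 579, c = 174, d = 1380.
OR = (a·d)/(b·c) = (217 × 1380) / (579 × 174) = 299460 / 100746 = 2.97243

2.972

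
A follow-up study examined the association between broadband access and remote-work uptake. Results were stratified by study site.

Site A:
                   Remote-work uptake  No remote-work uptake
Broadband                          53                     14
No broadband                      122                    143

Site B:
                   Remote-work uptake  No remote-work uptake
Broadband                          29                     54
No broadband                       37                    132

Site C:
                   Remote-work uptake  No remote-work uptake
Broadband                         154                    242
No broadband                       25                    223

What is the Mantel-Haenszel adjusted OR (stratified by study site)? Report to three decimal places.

4.066

OR_MH = Σ(aᵢdᵢ/nᵢ) / Σ(bᵢcᵢ/nᵢ), where nᵢ is the stratum total.
Stratum 1 (Site A): n = 332; a·d/n = 53·143/332 = 22.8283; b·c/n = 14·122/332 = 5.1446
Stratum 2 (Site B): n = 252; a·d/n = 29·132/252 = 15.1905; b·c/n = 54·37/252 = 7.9286
Stratum 3 (Site C): n = 644; a·d/n = 154·223/644 = 53.3261; b·c/n = 242·25/644 = 9.3944
OR_MH = (22.8283 + 15.1905 + 53.3261) / (5.1446 + 7.9286 + 9.3944) = 91.3449 / 22.4676 = 4.06563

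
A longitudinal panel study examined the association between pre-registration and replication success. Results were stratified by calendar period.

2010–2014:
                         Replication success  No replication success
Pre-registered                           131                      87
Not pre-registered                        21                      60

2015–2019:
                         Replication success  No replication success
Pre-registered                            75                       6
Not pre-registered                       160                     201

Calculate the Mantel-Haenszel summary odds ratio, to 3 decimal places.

7.292

OR_MH = Σ(aᵢdᵢ/nᵢ) / Σ(bᵢcᵢ/nᵢ), where nᵢ is the stratum total.
Stratum 1 (2010–2014): n = 299; a·d/n = 131·60/299 = 26.2876; b·c/n = 87·21/299 = 6.1104
Stratum 2 (2015–2019): n = 442; a·d/n = 75·201/442 = 34.1063; b·c/n = 6·160/442 = 2.1719
OR_MH = (26.2876 + 34.1063) / (6.1104 + 2.1719) = 60.3940 / 8.2823 = 7.29192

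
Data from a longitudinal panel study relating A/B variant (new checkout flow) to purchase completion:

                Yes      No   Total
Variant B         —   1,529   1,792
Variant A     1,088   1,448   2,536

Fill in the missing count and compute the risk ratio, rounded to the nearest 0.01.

0.34

The missing cell is in the exposed row: 1792 − 1529 = 263.
So a = 263, b = 1529, c = 1088, d = 1448.
RR = [a/(a+b)] / [c/(c+d)] = (263/1792) / (1088/2536) = 0.14676/0.42902 = 0.34209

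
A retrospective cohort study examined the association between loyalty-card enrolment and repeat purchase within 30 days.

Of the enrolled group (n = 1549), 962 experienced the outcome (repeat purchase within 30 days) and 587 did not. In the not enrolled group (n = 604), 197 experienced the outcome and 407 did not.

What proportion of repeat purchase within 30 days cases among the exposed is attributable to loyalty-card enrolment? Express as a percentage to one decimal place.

47.5

From the description: a = 962, b = 587, c = 197, d = 407.
Risk in exposed = 962/1549 = 0.62105; risk in unexposed = 197/604 = 0.32616.
RR = 0.62105/0.32616 = 1.90412
AR% = (RR − 1)/RR × 100 = (1.90412 − 1)/1.90412 × 100 = 47.4823%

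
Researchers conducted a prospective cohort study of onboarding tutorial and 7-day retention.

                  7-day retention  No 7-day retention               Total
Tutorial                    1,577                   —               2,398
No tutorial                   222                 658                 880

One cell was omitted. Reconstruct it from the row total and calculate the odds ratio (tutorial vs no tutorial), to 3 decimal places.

5.693

The missing cell is in the exposed row: 2398 − 1577 = 821.
So a = 1577, b = 821, c = 222, d = 658.
OR = (a·d)/(b·c) = (1577 × 658) / (821 × 222) = 1037666 / 182262 = 5.69327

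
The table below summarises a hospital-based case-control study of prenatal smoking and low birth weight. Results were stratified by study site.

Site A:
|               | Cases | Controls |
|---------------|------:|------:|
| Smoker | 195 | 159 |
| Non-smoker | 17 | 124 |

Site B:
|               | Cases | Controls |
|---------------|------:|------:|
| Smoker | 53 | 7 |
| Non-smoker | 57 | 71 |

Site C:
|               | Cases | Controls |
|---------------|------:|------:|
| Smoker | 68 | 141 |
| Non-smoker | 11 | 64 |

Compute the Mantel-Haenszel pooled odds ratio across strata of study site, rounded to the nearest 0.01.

6.45

OR_MH = Σ(aᵢdᵢ/nᵢ) / Σ(bᵢcᵢ/nᵢ), where nᵢ is the stratum total.
Stratum 1 (Site A): n = 495; a·d/n = 195·124/495 = 48.8485; b·c/n = 159·17/495 = 5.4606
Stratum 2 (Site B): n = 188; a·d/n = 53·71/188 = 20.0160; b·c/n = 7·57/188 = 2.1223
Stratum 3 (Site C): n = 284; a·d/n = 68·64/284 = 15.3239; b·c/n = 141·11/284 = 5.4613
OR_MH = (48.8485 + 20.0160 + 15.3239) / (5.4606 + 2.1223 + 5.4613) = 84.1884 / 13.0442 = 6.45408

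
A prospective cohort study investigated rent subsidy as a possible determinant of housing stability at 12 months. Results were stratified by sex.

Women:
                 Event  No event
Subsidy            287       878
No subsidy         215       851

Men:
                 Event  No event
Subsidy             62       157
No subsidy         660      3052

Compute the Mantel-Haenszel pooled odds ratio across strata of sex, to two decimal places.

OR_MH = Σ(aᵢdᵢ/nᵢ) / Σ(bᵢcᵢ/nᵢ), where nᵢ is the stratum total.
Stratum 1 (Women): n = 2231; a·d/n = 287·851/2231 = 109.4742; b·c/n = 878·215/2231 = 84.6123
Stratum 2 (Men): n = 3931; a·d/n = 62·3052/3931 = 48.1364; b·c/n = 157·660/3931 = 26.3597
OR_MH = (109.4742 + 48.1364) / (84.6123 + 26.3597) = 157.6106 / 110.9720 = 1.42027

1.42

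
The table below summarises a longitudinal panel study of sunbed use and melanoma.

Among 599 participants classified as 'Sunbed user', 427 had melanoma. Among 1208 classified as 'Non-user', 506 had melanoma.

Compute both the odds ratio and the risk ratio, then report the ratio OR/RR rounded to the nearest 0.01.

From the description: a = 427, b = 172, c = 506, d = 702.
OR = (427·702)/(172·506) = 299754/87032 = 3.44418
Risk in exposed = 427/599 = 0.71285; risk in unexposed = 506/1208 = 0.41887; RR = 1.70184
OR/RR = 3.44418 / 1.70184 = 2.02380
The outcome is not rare, so the OR lies further from 1 than the RR.

2.02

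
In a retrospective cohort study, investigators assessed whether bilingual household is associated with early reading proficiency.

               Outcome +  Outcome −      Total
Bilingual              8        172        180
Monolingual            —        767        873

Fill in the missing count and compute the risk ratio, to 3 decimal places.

0.366

The missing cell is in the unexposed row: 873 − 767 = 106.
So a = 8, b = 172, c = 106, d = 767.
RR = [a/(a+b)] / [c/(c+d)] = (8/180) / (106/873) = 0.04444/0.12142 = 0.36604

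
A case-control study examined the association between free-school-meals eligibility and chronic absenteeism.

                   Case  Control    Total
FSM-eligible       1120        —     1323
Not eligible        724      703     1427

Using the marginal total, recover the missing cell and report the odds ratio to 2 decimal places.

The missing cell is in the exposed row: 1323 − 1120 = 203.
So a = 1120, b = 203, c = 724, d = 703.
OR = (a·d)/(b·c) = (1120 × 703) / (203 × 724) = 787360 / 146972 = 5.35721

5.36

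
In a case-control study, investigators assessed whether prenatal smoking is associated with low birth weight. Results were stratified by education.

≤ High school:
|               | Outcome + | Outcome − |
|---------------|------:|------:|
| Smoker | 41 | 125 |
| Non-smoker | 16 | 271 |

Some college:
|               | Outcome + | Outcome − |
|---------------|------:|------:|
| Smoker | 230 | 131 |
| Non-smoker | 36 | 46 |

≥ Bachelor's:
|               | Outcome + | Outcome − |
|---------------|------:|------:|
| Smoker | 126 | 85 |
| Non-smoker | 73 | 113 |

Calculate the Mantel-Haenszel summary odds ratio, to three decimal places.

2.746

OR_MH = Σ(aᵢdᵢ/nᵢ) / Σ(bᵢcᵢ/nᵢ), where nᵢ is the stratum total.
Stratum 1 (≤ High school): n = 453; a·d/n = 41·271/453 = 24.5276; b·c/n = 125·16/453 = 4.4150
Stratum 2 (Some college): n = 443; a·d/n = 230·46/443 = 23.8826; b·c/n = 131·36/443 = 10.6456
Stratum 3 (≥ Bachelor's): n = 397; a·d/n = 126·113/397 = 35.8640; b·c/n = 85·73/397 = 15.6297
OR_MH = (24.5276 + 23.8826 + 35.8640) / (4.4150 + 10.6456 + 15.6297) = 84.2742 / 30.6903 = 2.74595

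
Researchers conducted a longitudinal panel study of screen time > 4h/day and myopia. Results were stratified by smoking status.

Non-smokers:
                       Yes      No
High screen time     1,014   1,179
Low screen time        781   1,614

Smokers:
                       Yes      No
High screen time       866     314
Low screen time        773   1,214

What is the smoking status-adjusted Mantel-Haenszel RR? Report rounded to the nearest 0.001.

RR_MH = Σ(aᵢ·n₀ᵢ/nᵢ) / Σ(cᵢ·n₁ᵢ/nᵢ), with n₁ᵢ = aᵢ+bᵢ (exposed), n₀ᵢ = cᵢ+dᵢ (unexposed), nᵢ = n₁ᵢ+n₀ᵢ.
Stratum 1 (Non-smokers): n₁ = 2193, n₀ = 2395, n = 4588; a·n₀/n = 1014·2395/4588 = 529.3221; c·n₁/n = 781·2193/4588 = 373.3071
Stratum 2 (Smokers): n₁ = 1180, n₀ = 1987, n = 3167; a·n₀/n = 866·1987/3167 = 543.3350; c·n₁/n = 773·1180/3167 = 288.0139
RR_MH = (529.3221 + 543.3350) / (373.3071 + 288.0139) = 1072.6572 / 661.3210 = 1.62199

1.622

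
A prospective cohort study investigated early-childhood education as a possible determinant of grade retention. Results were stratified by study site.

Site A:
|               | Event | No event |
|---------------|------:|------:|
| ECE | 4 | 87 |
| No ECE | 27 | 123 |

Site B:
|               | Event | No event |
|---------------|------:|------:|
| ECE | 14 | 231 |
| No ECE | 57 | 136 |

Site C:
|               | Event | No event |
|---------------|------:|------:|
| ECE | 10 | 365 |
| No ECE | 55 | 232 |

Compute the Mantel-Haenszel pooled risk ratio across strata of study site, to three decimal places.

RR_MH = Σ(aᵢ·n₀ᵢ/nᵢ) / Σ(cᵢ·n₁ᵢ/nᵢ), with n₁ᵢ = aᵢ+bᵢ (exposed), n₀ᵢ = cᵢ+dᵢ (unexposed), nᵢ = n₁ᵢ+n₀ᵢ.
Stratum 1 (Site A): n₁ = 91, n₀ = 150, n = 241; a·n₀/n = 4·150/241 = 2.4896; c·n₁/n = 27·91/241 = 10.1950
Stratum 2 (Site B): n₁ = 245, n₀ = 193, n = 438; a·n₀/n = 14·193/438 = 6.1689; c·n₁/n = 57·245/438 = 31.8836
Stratum 3 (Site C): n₁ = 375, n₀ = 287, n = 662; a·n₀/n = 10·287/662 = 4.3353; c·n₁/n = 55·375/662 = 31.1556
RR_MH = (2.4896 + 6.1689 + 4.3353) / (10.1950 + 31.8836 + 31.1556) = 12.9939 / 73.2342 = 0.17743

0.177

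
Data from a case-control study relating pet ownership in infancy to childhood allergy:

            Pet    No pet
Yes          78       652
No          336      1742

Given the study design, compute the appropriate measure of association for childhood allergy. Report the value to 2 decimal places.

Reading the table with exposure as columns: a = 78 (Pet, case), b = 336 (Pet, non-case), c = 652 (No pet, case), d = 1742.
This is a case-control study: participants were sampled on outcome status, so risks in the source population cannot be estimated directly — relative risk is not valid here. The odds ratio is the appropriate measure.
OR = (a·d)/(b·c) = (78 × 1742) / (336 × 652) = 135876 / 219072 = 0.62023

0.62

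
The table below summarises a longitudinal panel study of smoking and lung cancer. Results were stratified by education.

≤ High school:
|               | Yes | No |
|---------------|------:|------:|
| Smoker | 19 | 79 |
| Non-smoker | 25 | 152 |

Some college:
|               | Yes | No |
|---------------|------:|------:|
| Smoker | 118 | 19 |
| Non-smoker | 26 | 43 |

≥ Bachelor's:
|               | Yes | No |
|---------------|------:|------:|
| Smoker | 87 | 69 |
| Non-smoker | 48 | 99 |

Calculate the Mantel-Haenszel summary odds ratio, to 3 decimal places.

3.099

OR_MH = Σ(aᵢdᵢ/nᵢ) / Σ(bᵢcᵢ/nᵢ), where nᵢ is the stratum total.
Stratum 1 (≤ High school): n = 275; a·d/n = 19·152/275 = 10.5018; b·c/n = 79·25/275 = 7.1818
Stratum 2 (Some college): n = 206; a·d/n = 118·43/206 = 24.6311; b·c/n = 19·26/206 = 2.3981
Stratum 3 (≥ Bachelor's): n = 303; a·d/n = 87·99/303 = 28.4257; b·c/n = 69·48/303 = 10.9307
OR_MH = (10.5018 + 24.6311 + 28.4257) / (7.1818 + 2.3981 + 10.9307) = 63.5586 / 20.5106 = 3.09882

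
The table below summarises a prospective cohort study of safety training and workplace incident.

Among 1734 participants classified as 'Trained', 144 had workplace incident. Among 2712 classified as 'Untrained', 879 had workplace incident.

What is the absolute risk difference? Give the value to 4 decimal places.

From the description: a = 144, b = 1590, c = 879, d = 1833.
Risk in exposed = 144/1734 = 0.083045; risk in unexposed = 879/2712 = 0.324115.
Risk difference = 0.083045 − 0.324115 = -0.241070

-0.2411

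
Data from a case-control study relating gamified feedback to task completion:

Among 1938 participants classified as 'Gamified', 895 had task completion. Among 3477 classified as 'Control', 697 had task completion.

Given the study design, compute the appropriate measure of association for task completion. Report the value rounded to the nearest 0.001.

From the description: a = 895, b = 1043, c = 697, d = 2780.
This is a case-control study: participants were sampled on outcome status, so risks in the source population cannot be estimated directly — relative risk is not valid here. The odds ratio is the appropriate measure.
OR = (a·d)/(b·c) = (895 × 2780) / (1043 × 697) = 2488100 / 726971 = 3.42256

3.423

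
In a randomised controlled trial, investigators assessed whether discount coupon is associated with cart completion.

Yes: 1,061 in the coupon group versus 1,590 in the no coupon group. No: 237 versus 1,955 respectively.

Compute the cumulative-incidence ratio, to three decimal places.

1.822

From the description: a = 1061, b = 237, c = 1590, d = 1955.
Risk in exposed = 1061/1298 = 0.81741; risk in unexposed = 1590/3545 = 0.44852.
RR = 0.81741 / 0.44852 = 1.82247
The risk among the exposed is 1.82 times that among the unexposed.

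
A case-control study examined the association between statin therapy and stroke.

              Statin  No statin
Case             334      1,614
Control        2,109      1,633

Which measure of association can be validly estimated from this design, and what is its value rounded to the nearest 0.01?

0.16

Reading the table with exposure as columns: a = 334 (Statin, case), b = 2109 (Statin, non-case), c = 1614 (No statin, case), d = 1633.
This is a case-control study: participants were sampled on outcome status, so risks in the source population cannot be estimated directly — relative risk is not valid here. The odds ratio is the appropriate measure.
OR = (a·d)/(b·c) = (334 × 1633) / (2109 × 1614) = 545422 / 3403926 = 0.16023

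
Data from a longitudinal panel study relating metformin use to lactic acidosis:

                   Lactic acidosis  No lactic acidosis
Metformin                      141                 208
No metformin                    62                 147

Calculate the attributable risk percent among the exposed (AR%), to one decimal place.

Cells: a = 141, b = 208, c = 62, d = 147.
Risk in exposed = 141/349 = 0.40401; risk in unexposed = 62/209 = 0.29665.
RR = 0.40401/0.29665 = 1.36191
AR% = (RR − 1)/RR × 100 = (1.36191 − 1)/1.36191 × 100 = 26.5737%

26.6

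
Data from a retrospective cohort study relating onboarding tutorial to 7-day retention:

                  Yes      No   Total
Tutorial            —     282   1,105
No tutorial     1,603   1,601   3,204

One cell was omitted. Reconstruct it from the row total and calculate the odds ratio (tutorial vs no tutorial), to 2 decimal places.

2.91

The missing cell is in the exposed row: 1105 − 282 = 823.
So a = 823, b = 282, c = 1603, d = 1601.
OR = (a·d)/(b·c) = (823 × 1601) / (282 × 1603) = 1317623 / 452046 = 2.91480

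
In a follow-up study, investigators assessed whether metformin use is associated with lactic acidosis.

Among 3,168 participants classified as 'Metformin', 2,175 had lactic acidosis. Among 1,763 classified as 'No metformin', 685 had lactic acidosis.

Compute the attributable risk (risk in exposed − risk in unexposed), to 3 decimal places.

0.298

From the description: a = 2175, b = 993, c = 685, d = 1078.
Risk in exposed = 2175/3168 = 0.686553; risk in unexposed = 685/1763 = 0.388542.
Risk difference = 0.686553 − 0.388542 = 0.298011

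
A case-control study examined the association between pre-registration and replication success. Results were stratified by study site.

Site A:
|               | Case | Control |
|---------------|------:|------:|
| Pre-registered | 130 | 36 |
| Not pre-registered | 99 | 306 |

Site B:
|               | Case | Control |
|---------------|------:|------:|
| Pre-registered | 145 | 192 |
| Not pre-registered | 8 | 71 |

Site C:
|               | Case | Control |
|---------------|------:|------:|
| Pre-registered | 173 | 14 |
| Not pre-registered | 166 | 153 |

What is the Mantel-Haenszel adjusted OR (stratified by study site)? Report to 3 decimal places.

10.100

OR_MH = Σ(aᵢdᵢ/nᵢ) / Σ(bᵢcᵢ/nᵢ), where nᵢ is the stratum total.
Stratum 1 (Site A): n = 571; a·d/n = 130·306/571 = 69.6673; b·c/n = 36·99/571 = 6.2417
Stratum 2 (Site B): n = 416; a·d/n = 145·71/416 = 24.7476; b·c/n = 192·8/416 = 3.6923
Stratum 3 (Site C): n = 506; a·d/n = 173·153/506 = 52.3103; b·c/n = 14·166/506 = 4.5929
OR_MH = (69.6673 + 24.7476 + 52.3103) / (6.2417 + 3.6923 + 4.5929) = 146.7251 / 14.5269 = 10.10025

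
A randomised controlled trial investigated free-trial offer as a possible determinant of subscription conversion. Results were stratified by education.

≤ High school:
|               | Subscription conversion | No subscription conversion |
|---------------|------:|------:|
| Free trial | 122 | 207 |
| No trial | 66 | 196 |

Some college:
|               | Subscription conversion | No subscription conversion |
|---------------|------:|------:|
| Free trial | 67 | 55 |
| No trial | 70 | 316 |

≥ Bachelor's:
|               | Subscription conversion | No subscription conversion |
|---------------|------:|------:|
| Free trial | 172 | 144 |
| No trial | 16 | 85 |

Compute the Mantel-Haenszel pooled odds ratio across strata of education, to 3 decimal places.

3.236

OR_MH = Σ(aᵢdᵢ/nᵢ) / Σ(bᵢcᵢ/nᵢ), where nᵢ is the stratum total.
Stratum 1 (≤ High school): n = 591; a·d/n = 122·196/591 = 40.4602; b·c/n = 207·66/591 = 23.1168
Stratum 2 (Some college): n = 508; a·d/n = 67·316/508 = 41.6772; b·c/n = 55·70/508 = 7.5787
Stratum 3 (≥ Bachelor's): n = 417; a·d/n = 172·85/417 = 35.0600; b·c/n = 144·16/417 = 5.5252
OR_MH = (40.4602 + 41.6772 + 35.0600) / (23.1168 + 7.5787 + 5.5252) = 117.1974 / 36.2207 = 3.23565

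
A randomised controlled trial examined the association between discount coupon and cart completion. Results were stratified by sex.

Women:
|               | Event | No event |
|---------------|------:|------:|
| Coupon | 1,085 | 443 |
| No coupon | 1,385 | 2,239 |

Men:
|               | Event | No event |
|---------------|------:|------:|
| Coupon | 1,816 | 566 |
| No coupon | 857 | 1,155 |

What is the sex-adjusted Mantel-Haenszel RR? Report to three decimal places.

RR_MH = Σ(aᵢ·n₀ᵢ/nᵢ) / Σ(cᵢ·n₁ᵢ/nᵢ), with n₁ᵢ = aᵢ+bᵢ (exposed), n₀ᵢ = cᵢ+dᵢ (unexposed), nᵢ = n₁ᵢ+n₀ᵢ.
Stratum 1 (Women): n₁ = 1528, n₀ = 3624, n = 5152; a·n₀/n = 1085·3624/5152 = 763.2065; c·n₁/n = 1385·1528/5152 = 410.7686
Stratum 2 (Men): n₁ = 2382, n₀ = 2012, n = 4394; a·n₀/n = 1816·2012/4394 = 831.5412; c·n₁/n = 857·2382/4394 = 464.5822
RR_MH = (763.2065 + 831.5412) / (410.7686 + 464.5822) = 1594.7477 / 875.3508 = 1.82184

1.822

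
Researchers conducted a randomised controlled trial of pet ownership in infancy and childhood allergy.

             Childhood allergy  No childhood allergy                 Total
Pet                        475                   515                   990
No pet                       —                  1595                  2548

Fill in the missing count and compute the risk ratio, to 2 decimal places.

1.28

The missing cell is in the unexposed row: 2548 − 1595 = 953.
So a = 475, b = 515, c = 953, d = 1595.
RR = [a/(a+b)] / [c/(c+d)] = (475/990) / (953/2548) = 0.47980/0.37402 = 1.28282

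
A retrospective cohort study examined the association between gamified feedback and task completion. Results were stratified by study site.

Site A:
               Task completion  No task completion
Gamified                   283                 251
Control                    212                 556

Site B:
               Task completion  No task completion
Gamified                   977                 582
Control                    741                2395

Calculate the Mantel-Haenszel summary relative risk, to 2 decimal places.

2.46

RR_MH = Σ(aᵢ·n₀ᵢ/nᵢ) / Σ(cᵢ·n₁ᵢ/nᵢ), with n₁ᵢ = aᵢ+bᵢ (exposed), n₀ᵢ = cᵢ+dᵢ (unexposed), nᵢ = n₁ᵢ+n₀ᵢ.
Stratum 1 (Site A): n₁ = 534, n₀ = 768, n = 1302; a·n₀/n = 283·768/1302 = 166.9309; c·n₁/n = 212·534/1302 = 86.9493
Stratum 2 (Site B): n₁ = 1559, n₀ = 3136, n = 4695; a·n₀/n = 977·3136/4695 = 652.5819; c·n₁/n = 741·1559/4695 = 246.0530
RR_MH = (166.9309 + 652.5819) / (86.9493 + 246.0530) = 819.5128 / 333.0023 = 2.46098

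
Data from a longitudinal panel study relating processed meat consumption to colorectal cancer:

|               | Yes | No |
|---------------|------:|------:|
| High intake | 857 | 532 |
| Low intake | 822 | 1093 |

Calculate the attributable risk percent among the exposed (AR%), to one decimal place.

30.4

Cells: a = 857, b = 532, c = 822, d = 1093.
Risk in exposed = 857/1389 = 0.61699; risk in unexposed = 822/1915 = 0.42924.
RR = 0.61699/0.42924 = 1.43739
AR% = (RR − 1)/RR × 100 = (1.43739 − 1)/1.43739 × 100 = 30.4296%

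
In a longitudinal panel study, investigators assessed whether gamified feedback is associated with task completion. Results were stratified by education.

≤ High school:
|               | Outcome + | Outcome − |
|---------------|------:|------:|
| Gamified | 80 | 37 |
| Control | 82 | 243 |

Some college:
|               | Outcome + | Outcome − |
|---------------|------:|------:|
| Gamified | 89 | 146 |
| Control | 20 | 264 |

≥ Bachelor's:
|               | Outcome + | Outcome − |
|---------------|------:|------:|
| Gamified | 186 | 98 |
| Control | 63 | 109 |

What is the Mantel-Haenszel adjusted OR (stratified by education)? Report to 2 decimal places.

OR_MH = Σ(aᵢdᵢ/nᵢ) / Σ(bᵢcᵢ/nᵢ), where nᵢ is the stratum total.
Stratum 1 (≤ High school): n = 442; a·d/n = 80·243/442 = 43.9819; b·c/n = 37·82/442 = 6.8643
Stratum 2 (Some college): n = 519; a·d/n = 89·264/519 = 45.2717; b·c/n = 146·20/519 = 5.6262
Stratum 3 (≥ Bachelor's): n = 456; a·d/n = 186·109/456 = 44.4605; b·c/n = 98·63/456 = 13.5395
OR_MH = (43.9819 + 45.2717 + 44.4605) / (6.8643 + 5.6262 + 13.5395) = 133.7141 / 26.0299 = 5.13694

5.14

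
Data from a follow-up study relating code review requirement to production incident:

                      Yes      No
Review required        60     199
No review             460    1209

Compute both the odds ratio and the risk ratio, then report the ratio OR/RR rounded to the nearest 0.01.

Cells: a = 60, b = 199, c = 460, d = 1209.
OR = (60·1209)/(199·460) = 72540/91540 = 0.79244
Risk in exposed = 60/259 = 0.23166; risk in unexposed = 460/1669 = 0.27561; RR = 0.84052
OR/RR = 0.79244 / 0.84052 = 0.94279
The outcome is not rare, so the OR lies further from 1 than the RR.

0.94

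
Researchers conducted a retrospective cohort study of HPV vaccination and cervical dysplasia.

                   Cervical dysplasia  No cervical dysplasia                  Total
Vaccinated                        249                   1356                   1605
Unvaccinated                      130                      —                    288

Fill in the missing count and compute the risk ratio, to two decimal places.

The missing cell is in the unexposed row: 288 − 130 = 158.
So a = 249, b = 1356, c = 130, d = 158.
RR = [a/(a+b)] / [c/(c+d)] = (249/1605) / (130/288) = 0.15514/0.45139 = 0.34370

0.34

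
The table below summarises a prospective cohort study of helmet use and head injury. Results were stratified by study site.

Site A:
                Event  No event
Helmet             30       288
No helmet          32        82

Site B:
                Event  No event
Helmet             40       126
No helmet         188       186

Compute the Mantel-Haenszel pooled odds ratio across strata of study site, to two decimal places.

0.30

OR_MH = Σ(aᵢdᵢ/nᵢ) / Σ(bᵢcᵢ/nᵢ), where nᵢ is the stratum total.
Stratum 1 (Site A): n = 432; a·d/n = 30·82/432 = 5.6944; b·c/n = 288·32/432 = 21.3333
Stratum 2 (Site B): n = 540; a·d/n = 40·186/540 = 13.7778; b·c/n = 126·188/540 = 43.8667
OR_MH = (5.6944 + 13.7778) / (21.3333 + 43.8667) = 19.4722 / 65.2000 = 0.29865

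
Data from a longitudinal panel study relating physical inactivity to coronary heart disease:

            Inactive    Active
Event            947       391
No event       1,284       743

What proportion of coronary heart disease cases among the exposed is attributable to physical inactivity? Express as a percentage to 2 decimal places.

Reading the table with exposure as columns: a = 947 (Inactive, case), b = 1284 (Inactive, non-case), c = 391 (Active, case), d = 743.
Risk in exposed = 947/2231 = 0.42447; risk in unexposed = 391/1134 = 0.34480.
RR = 0.42447/0.34480 = 1.23108
AR% = (RR − 1)/RR × 100 = (1.23108 − 1)/1.23108 × 100 = 18.7706%

18.77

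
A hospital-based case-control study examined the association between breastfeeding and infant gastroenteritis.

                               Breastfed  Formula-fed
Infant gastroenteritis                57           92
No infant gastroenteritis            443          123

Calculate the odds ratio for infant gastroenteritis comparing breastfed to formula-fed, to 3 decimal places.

Reading the table with exposure as columns: a = 57 (Breastfed, case), b = 443 (Breastfed, non-case), c = 92 (Formula-fed, case), d = 123.
OR = (a·d)/(b·c) = (57 × 123) / (443 × 92) = 7011 / 40756 = 0.17202
Exposure is associated with lower odds of infant gastroenteritis (OR = 0.17 < 1).

0.172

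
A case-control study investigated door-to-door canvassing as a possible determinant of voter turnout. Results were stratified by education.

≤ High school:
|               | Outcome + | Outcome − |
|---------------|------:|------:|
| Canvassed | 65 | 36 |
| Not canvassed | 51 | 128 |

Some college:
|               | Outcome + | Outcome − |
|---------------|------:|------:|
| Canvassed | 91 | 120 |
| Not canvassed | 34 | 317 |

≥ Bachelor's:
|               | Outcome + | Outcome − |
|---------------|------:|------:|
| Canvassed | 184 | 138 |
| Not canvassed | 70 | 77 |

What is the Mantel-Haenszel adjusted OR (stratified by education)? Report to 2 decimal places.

OR_MH = Σ(aᵢdᵢ/nᵢ) / Σ(bᵢcᵢ/nᵢ), where nᵢ is the stratum total.
Stratum 1 (≤ High school): n = 280; a·d/n = 65·128/280 = 29.7143; b·c/n = 36·51/280 = 6.5571
Stratum 2 (Some college): n = 562; a·d/n = 91·317/562 = 51.3292; b·c/n = 120·34/562 = 7.2598
Stratum 3 (≥ Bachelor's): n = 469; a·d/n = 184·77/469 = 30.2090; b·c/n = 138·70/469 = 20.5970
OR_MH = (29.7143 + 51.3292 + 30.2090) / (6.5571 + 7.2598 + 20.5970) = 111.2524 / 34.4139 = 3.23277

3.23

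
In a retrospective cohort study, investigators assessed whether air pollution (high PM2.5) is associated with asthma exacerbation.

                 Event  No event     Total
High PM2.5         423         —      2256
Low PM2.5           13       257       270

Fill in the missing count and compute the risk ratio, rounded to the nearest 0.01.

3.89

The missing cell is in the exposed row: 2256 − 423 = 1833.
So a = 423, b = 1833, c = 13, d = 257.
RR = [a/(a+b)] / [c/(c+d)] = (423/2256) / (13/270) = 0.18750/0.04815 = 3.89423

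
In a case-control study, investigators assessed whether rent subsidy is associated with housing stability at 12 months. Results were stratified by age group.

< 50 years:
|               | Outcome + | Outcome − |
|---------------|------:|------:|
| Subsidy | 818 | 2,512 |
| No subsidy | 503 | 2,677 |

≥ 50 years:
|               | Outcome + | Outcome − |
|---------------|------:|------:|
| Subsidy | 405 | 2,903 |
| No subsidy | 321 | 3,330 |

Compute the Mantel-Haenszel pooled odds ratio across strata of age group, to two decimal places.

OR_MH = Σ(aᵢdᵢ/nᵢ) / Σ(bᵢcᵢ/nᵢ), where nᵢ is the stratum total.
Stratum 1 (< 50 years): n = 6510; a·d/n = 818·2677/6510 = 336.3727; b·c/n = 2512·503/6510 = 194.0916
Stratum 2 (≥ 50 years): n = 6959; a·d/n = 405·3330/6959 = 193.7994; b·c/n = 2903·321/6959 = 133.9076
OR_MH = (336.3727 + 193.7994) / (194.0916 + 133.9076) = 530.1721 / 327.9992 = 1.61638

1.62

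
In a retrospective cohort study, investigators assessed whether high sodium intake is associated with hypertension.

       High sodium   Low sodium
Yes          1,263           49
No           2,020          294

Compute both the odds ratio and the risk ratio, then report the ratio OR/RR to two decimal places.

Reading the table with exposure as columns: a = 1263 (High sodium, case), b = 2020 (High sodium, non-case), c = 49 (Low sodium, case), d = 294.
OR = (1263·294)/(2020·49) = 371322/98980 = 3.75149
Risk in exposed = 1263/3283 = 0.38471; risk in unexposed = 49/343 = 0.14286; RR = 2.69296
OR/RR = 3.75149 / 2.69296 = 1.39307
The outcome is not rare, so the OR lies further from 1 than the RR.

1.39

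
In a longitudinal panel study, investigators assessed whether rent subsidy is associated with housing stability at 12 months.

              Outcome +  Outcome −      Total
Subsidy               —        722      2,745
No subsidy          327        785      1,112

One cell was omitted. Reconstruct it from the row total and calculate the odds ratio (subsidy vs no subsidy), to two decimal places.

6.73

The missing cell is in the exposed row: 2745 − 722 = 2023.
So a = 2023, b = 722, c = 327, d = 785.
OR = (a·d)/(b·c) = (2023 × 785) / (722 × 327) = 1588055 / 236094 = 6.72637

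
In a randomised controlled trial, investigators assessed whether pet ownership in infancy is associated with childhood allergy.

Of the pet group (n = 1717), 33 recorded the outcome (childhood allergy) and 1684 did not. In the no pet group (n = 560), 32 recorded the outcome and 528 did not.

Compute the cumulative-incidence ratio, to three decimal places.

0.336

From the description: a = 33, b = 1684, c = 32, d = 528.
Risk in exposed = 33/1717 = 0.01922; risk in unexposed = 32/560 = 0.05714.
RR = 0.01922 / 0.05714 = 0.33634
The risk is 66% lower among the exposed than among the unexposed.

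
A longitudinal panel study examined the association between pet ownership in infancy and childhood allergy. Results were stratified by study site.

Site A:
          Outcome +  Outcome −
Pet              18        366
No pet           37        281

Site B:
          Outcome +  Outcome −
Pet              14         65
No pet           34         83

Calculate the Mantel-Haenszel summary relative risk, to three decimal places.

RR_MH = Σ(aᵢ·n₀ᵢ/nᵢ) / Σ(cᵢ·n₁ᵢ/nᵢ), with n₁ᵢ = aᵢ+bᵢ (exposed), n₀ᵢ = cᵢ+dᵢ (unexposed), nᵢ = n₁ᵢ+n₀ᵢ.
Stratum 1 (Site A): n₁ = 384, n₀ = 318, n = 702; a·n₀/n = 18·318/702 = 8.1538; c·n₁/n = 37·384/702 = 20.2393
Stratum 2 (Site B): n₁ = 79, n₀ = 117, n = 196; a·n₀/n = 14·117/196 = 8.3571; c·n₁/n = 34·79/196 = 13.7041
RR_MH = (8.1538 + 8.3571) / (20.2393 + 13.7041) = 16.5110 / 33.9434 = 0.48643

0.486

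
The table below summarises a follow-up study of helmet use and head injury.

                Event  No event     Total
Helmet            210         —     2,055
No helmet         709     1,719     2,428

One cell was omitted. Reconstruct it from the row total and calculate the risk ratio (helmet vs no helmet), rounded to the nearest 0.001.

The missing cell is in the exposed row: 2055 − 210 = 1845.
So a = 210, b = 1845, c = 709, d = 1719.
RR = [a/(a+b)] / [c/(c+d)] = (210/2055) / (709/2428) = 0.10219/0.29201 = 0.34995

0.350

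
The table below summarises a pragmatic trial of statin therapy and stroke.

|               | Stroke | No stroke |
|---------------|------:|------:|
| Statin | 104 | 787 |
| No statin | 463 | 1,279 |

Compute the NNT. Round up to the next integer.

Risk in treated group = 104/891 = 0.11672; risk in control = 463/1742 = 0.26579.
Absolute risk reduction = 0.26579 − 0.11672 = 0.14906
NNT = 1 / ARR = 1 / 0.14906 = 6.709 → round up → 7

7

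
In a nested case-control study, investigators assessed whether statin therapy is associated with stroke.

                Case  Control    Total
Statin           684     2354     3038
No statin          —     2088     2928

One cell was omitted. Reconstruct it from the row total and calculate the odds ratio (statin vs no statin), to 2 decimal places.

The missing cell is in the unexposed row: 2928 − 2088 = 840.
So a = 684, b = 2354, c = 840, d = 2088.
OR = (a·d)/(b·c) = (684 × 2088) / (2354 × 840) = 1428192 / 1977360 = 0.72227

0.72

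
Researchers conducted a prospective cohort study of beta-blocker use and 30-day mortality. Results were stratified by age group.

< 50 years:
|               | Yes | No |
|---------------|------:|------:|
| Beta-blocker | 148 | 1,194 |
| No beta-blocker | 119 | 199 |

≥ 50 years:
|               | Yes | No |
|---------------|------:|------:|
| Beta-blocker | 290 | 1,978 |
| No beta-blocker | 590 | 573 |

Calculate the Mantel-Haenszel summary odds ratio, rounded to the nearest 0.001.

0.155

OR_MH = Σ(aᵢdᵢ/nᵢ) / Σ(bᵢcᵢ/nᵢ), where nᵢ is the stratum total.
Stratum 1 (< 50 years): n = 1660; a·d/n = 148·199/1660 = 17.7422; b·c/n = 1194·119/1660 = 85.5940
Stratum 2 (≥ 50 years): n = 3431; a·d/n = 290·573/3431 = 48.4319; b·c/n = 1978·590/3431 = 340.1399
OR_MH = (17.7422 + 48.4319) / (85.5940 + 340.1399) = 66.1741 / 425.7339 = 0.15544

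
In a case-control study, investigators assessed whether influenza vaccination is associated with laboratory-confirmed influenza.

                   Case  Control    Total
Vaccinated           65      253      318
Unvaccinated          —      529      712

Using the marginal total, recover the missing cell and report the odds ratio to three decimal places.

The missing cell is in the unexposed row: 712 − 529 = 183.
So a = 65, b = 253, c = 183, d = 529.
OR = (a·d)/(b·c) = (65 × 529) / (253 × 183) = 34385 / 46299 = 0.74267

0.743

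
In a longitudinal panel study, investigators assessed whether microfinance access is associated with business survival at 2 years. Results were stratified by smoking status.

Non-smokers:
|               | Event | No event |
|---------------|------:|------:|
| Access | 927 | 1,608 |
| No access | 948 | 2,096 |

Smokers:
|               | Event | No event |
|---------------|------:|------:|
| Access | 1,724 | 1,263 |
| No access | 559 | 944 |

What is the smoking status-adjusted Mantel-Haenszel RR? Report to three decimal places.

RR_MH = Σ(aᵢ·n₀ᵢ/nᵢ) / Σ(cᵢ·n₁ᵢ/nᵢ), with n₁ᵢ = aᵢ+bᵢ (exposed), n₀ᵢ = cᵢ+dᵢ (unexposed), nᵢ = n₁ᵢ+n₀ᵢ.
Stratum 1 (Non-smokers): n₁ = 2535, n₀ = 3044, n = 5579; a·n₀/n = 927·3044/5579 = 505.7874; c·n₁/n = 948·2535/5579 = 430.7546
Stratum 2 (Smokers): n₁ = 2987, n₀ = 1503, n = 4490; a·n₀/n = 1724·1503/4490 = 577.0984; c·n₁/n = 559·2987/4490 = 371.8782
RR_MH = (505.7874 + 577.0984) / (430.7546 + 371.8782) = 1082.8859 / 802.6328 = 1.34917

1.349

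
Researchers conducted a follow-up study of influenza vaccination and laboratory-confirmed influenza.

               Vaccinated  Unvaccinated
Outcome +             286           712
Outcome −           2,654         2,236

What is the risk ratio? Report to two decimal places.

0.40

Reading the table with exposure as columns: a = 286 (Vaccinated, case), b = 2654 (Vaccinated, non-case), c = 712 (Unvaccinated, case), d = 2236.
Risk in exposed = 286/2940 = 0.09728; risk in unexposed = 712/2948 = 0.24152.
RR = 0.09728 / 0.24152 = 0.40278
The risk is 60% lower among the exposed than among the unexposed.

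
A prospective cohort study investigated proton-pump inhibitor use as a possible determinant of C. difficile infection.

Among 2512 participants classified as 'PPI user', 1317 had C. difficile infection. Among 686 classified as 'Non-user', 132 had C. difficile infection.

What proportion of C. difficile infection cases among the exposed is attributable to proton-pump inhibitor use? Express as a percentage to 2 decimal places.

From the description: a = 1317, b = 1195, c = 132, d = 554.
Risk in exposed = 1317/2512 = 0.52428; risk in unexposed = 132/686 = 0.19242.
RR = 0.52428/0.19242 = 2.72469
AR% = (RR − 1)/RR × 100 = (2.72469 − 1)/2.72469 × 100 = 63.2985%

63.30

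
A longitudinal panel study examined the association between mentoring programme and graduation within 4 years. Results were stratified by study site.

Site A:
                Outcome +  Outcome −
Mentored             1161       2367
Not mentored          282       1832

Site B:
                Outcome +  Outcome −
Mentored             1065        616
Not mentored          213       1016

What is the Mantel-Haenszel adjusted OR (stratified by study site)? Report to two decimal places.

OR_MH = Σ(aᵢdᵢ/nᵢ) / Σ(bᵢcᵢ/nᵢ), where nᵢ is the stratum total.
Stratum 1 (Site A): n = 5642; a·d/n = 1161·1832/5642 = 376.9855; b·c/n = 2367·282/5642 = 118.3080
Stratum 2 (Site B): n = 2910; a·d/n = 1065·1016/2910 = 371.8351; b·c/n = 616·213/2910 = 45.0887
OR_MH = (376.9855 + 371.8351) / (118.3080 + 45.0887) = 748.8205 / 163.3967 = 4.58284

4.58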